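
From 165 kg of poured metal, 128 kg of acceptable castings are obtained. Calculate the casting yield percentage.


Formula: Casting Yield = (W_good / W_total) * 100
Yield = (128 kg / 165 kg) * 100 = 77.5758%

Final answer: 77.5758%


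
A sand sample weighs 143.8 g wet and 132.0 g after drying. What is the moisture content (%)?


Formula: MC = (W_wet - W_dry) / W_wet * 100
Water mass = 143.8 - 132.0 = 11.8 g
MC = 11.8 / 143.8 * 100 = 8.2058%

Final answer: 8.2058%


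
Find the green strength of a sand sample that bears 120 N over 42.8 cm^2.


Formula: Compressive Strength = Force / Area
Strength = 120 N / 42.8 cm^2 = 2.8037 N/cm^2

Final answer: 2.8037 N/cm^2


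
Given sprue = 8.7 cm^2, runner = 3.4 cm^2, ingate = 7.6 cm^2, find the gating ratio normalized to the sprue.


Sprue:Runner:Ingate = 1 : 3.4/8.7 : 7.6/8.7 = 1:0.39:0.87

Final answer: 1:0.39:0.87


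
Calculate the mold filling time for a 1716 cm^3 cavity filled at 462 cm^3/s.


Formula: t_fill = V_mold / Q_flow
t = 1716 cm^3 / 462 cm^3/s = 3.7143 s


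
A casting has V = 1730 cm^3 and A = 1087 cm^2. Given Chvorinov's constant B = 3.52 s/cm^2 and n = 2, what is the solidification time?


Formula: t_s = B * (V/A)^n  (Chvorinov's rule, n=2)
Modulus M = V/A = 1730/1087 = 1.591536 cm
M^2 = 1.591536^2 = 2.532987 cm^2
t_s = 3.52 * 2.532987 = 8.9161 s

Final answer: 8.9161 s


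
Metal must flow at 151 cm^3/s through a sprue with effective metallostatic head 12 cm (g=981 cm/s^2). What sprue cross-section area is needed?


Formula: v = sqrt(2*g*h), A = Q/v
Velocity: v = sqrt(2 * 981 * 12) = sqrt(23544) = 153.4405 cm/s
Sprue area: A = Q / v = 151 / 153.4405 = 0.9841 cm^2

Final answer: 0.9841 cm^2


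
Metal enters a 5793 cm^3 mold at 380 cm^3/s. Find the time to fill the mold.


Formula: t_fill = V_mold / Q_flow
t = 5793 cm^3 / 380 cm^3/s = 15.2447 s

Final answer: 15.2447 s


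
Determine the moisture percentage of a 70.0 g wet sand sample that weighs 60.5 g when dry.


Formula: MC = (W_wet - W_dry) / W_wet * 100
Water mass = 70.0 - 60.5 = 9.5 g
MC = 9.5 / 70.0 * 100 = 13.5714%

13.5714%


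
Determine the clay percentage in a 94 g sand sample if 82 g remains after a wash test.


Formula: Clay% = (W_total - W_washed) / W_total * 100
Clay mass = 94 - 82 = 12 g
Clay% = 12 / 94 * 100 = 12.7660%

12.7660%


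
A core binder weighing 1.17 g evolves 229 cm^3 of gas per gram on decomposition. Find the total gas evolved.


Formula: V_gas = W_binder * gas_evolution_rate
V = 1.17 g * 229 cm^3/g = 267.9300 cm^3

Answer: 267.9300 cm^3


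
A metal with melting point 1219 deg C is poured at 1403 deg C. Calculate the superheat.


Formula: Superheat = T_pour - T_melt
Superheat = 1403 - 1219 = 184 deg C

184 deg C


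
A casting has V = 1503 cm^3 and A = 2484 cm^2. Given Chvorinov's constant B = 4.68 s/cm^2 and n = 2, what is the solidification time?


Formula: t_s = B * (V/A)^n  (Chvorinov's rule, n=2)
Modulus M = V/A = 1503/2484 = 0.605072 cm
M^2 = 0.605072^2 = 0.366112 cm^2
t_s = 4.68 * 0.366112 = 1.7134 s


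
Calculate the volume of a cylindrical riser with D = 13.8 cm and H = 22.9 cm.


Formula: V = pi * (D/2)^2 * H  (cylinder volume)
Radius = D/2 = 13.8/2 = 6.9 cm
V = pi * 6.9^2 * 22.9 = 3425.1811 cm^3

3425.1811 cm^3


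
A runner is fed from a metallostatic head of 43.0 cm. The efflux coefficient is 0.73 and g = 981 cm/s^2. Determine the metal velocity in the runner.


Formula: v = Cd * sqrt(2 * g * h)  (Torricelli with discharge coefficient)
2*g*h = 2 * 981 * 43.0 = 84366.0 cm^2/s^2
sqrt(84366.0) = 290.45826 cm/s
v = 0.73 * 290.45826 = 212.0345 cm/s

Answer: 212.0345 cm/s


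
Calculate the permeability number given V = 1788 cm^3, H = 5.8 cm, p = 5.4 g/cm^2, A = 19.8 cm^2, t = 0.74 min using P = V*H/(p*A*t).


Formula: Permeability Number P = (V * H) / (p * A * t)
Numerator: V * H = 1788 * 5.8 = 10370.4
Denominator: p * A * t = 5.4 * 19.8 * 0.74 = 79.1208
P = 10370.4 / 79.1208 = 131.0705

131.0705


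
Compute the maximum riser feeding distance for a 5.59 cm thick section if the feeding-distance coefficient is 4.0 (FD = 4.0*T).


Formula: FD = 4.0 * T  (riser feeding-distance rule)
FD = 4.0 * 5.59 cm = 22.3600 cm

Answer: 22.3600 cm


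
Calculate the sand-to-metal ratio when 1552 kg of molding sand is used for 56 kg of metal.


Formula: Sand-to-Metal Ratio = W_sand / W_metal
Ratio = 1552 kg / 56 kg = 27.7143

Final answer: 27.7143


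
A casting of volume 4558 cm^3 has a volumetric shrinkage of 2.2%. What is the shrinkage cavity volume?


Formula: V_shrink = V_casting * shrinkage_pct / 100
V_shrink = 4558 cm^3 * 2.2 / 100 = 100.2760 cm^3

100.2760 cm^3


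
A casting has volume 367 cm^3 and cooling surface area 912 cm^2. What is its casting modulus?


Formula: Casting Modulus M = V / A
M = 367 cm^3 / 912 cm^2 = 0.4024 cm

Final answer: 0.4024 cm


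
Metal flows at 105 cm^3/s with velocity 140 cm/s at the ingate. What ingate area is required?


Formula: A_ingate = Q / v  (continuity equation)
A = 105 cm^3/s / 140 cm/s = 0.7500 cm^2


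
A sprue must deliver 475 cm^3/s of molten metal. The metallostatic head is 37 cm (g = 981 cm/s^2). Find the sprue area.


Formula: v = sqrt(2*g*h), A = Q/v
Velocity: v = sqrt(2 * 981 * 37) = sqrt(72594) = 269.4327 cm/s
Sprue area: A = Q / v = 475 / 269.4327 = 1.7630 cm^2

1.7630 cm^2


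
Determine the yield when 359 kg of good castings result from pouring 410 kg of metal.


Formula: Casting Yield = (W_good / W_total) * 100
Yield = (359 kg / 410 kg) * 100 = 87.5610%

87.5610%


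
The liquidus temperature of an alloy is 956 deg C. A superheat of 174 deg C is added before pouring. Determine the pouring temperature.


Formula: T_pour = T_melt + Superheat
T_pour = 956 + 174 = 1130 deg C

1130 deg C


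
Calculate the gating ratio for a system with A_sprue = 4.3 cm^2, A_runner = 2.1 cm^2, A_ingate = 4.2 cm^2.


Sprue:Runner:Ingate = 1 : 2.1/4.3 : 4.2/4.3 = 1:0.49:0.98

Final answer: 1:0.49:0.98


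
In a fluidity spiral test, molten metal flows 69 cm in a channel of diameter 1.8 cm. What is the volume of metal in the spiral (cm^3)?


Formula: V = pi * (d/2)^2 * L  (cylinder volume)
Radius = 1.8/2 = 0.9 cm
V = pi * 0.9^2 * 69 = 175.5836 cm^3

Final answer: 175.5836 cm^3


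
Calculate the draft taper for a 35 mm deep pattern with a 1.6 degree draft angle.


Formula: taper = depth * tan(draft_angle)
tan(1.6 deg) = 0.0279325
taper = 35 mm * 0.0279325 = 0.9776 mm


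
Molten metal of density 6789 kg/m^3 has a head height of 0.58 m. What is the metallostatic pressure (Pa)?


Formula: P = rho * g * h
rho * g = 6789 * 9.81 = 66600.09 N/m^3
P = 66600.09 * 0.58 = 38628.0522 Pa

Answer: 38628.0522 Pa


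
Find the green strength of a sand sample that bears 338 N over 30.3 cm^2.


Formula: Compressive Strength = Force / Area
Strength = 338 N / 30.3 cm^2 = 11.1551 N/cm^2

11.1551 N/cm^2


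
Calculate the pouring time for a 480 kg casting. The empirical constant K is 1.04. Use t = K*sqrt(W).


Formula: t = K * sqrt(W)
sqrt(W) = sqrt(480) = 21.90890
t = 1.04 * 21.90890 = 22.7853 s

Final answer: 22.7853 s


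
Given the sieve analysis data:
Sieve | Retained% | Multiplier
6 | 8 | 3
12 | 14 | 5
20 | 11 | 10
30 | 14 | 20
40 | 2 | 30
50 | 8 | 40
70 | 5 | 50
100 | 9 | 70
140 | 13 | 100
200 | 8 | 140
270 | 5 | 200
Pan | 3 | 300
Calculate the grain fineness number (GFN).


Formula: GFN = sum(pct * multiplier) / sum(pct)
sum(pct * multiplier) = 6064
sum(pct) = 100
GFN = 6064 / 100 = 60.64

60.64


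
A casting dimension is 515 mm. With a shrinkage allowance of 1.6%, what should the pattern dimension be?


Formula: L_pattern = L_casting * (1 + shrinkage_rate/100)
Shrinkage factor = 1 + 1.6/100 = 1.016
L_pattern = 515 mm * 1.016 = 523.2400 mm

523.2400 mm


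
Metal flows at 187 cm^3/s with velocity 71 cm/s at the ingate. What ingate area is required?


Formula: A_ingate = Q / v  (continuity equation)
A = 187 cm^3/s / 71 cm/s = 2.6338 cm^2


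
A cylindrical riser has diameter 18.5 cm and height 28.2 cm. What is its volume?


Formula: V = pi * (D/2)^2 * H  (cylinder volume)
Radius = D/2 = 18.5/2 = 9.25 cm
V = pi * 9.25^2 * 28.2 = 7580.2311 cm^3

Answer: 7580.2311 cm^3


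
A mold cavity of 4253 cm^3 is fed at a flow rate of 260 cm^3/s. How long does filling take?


Formula: t_fill = V_mold / Q_flow
t = 4253 cm^3 / 260 cm^3/s = 16.3577 s

Answer: 16.3577 s


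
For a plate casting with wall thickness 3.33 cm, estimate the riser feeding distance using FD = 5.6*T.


Formula: FD = 5.6 * T  (riser feeding-distance rule)
FD = 5.6 * 3.33 cm = 18.6480 cm

Answer: 18.6480 cm


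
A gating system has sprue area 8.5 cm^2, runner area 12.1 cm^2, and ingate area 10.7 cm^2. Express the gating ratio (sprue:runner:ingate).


Sprue:Runner:Ingate = 1 : 12.1/8.5 : 10.7/8.5 = 1:1.42:1.26

1:1.42:1.26


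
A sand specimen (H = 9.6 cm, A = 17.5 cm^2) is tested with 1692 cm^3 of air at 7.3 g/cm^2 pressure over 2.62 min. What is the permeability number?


Formula: Permeability Number P = (V * H) / (p * A * t)
Numerator: V * H = 1692 * 9.6 = 16243.2
Denominator: p * A * t = 7.3 * 17.5 * 2.62 = 334.705
P = 16243.2 / 334.705 = 48.5299


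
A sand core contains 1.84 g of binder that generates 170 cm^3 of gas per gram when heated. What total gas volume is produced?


Formula: V_gas = W_binder * gas_evolution_rate
V = 1.84 g * 170 cm^3/g = 312.8000 cm^3

Answer: 312.8000 cm^3


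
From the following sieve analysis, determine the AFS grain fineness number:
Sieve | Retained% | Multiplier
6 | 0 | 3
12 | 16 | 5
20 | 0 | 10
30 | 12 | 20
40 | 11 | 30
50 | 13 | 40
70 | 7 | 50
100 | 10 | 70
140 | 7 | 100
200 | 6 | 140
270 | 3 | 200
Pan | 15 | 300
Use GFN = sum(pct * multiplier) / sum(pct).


Formula: GFN = sum(pct * multiplier) / sum(pct)
sum(pct * multiplier) = 8860
sum(pct) = 100
GFN = 8860 / 100 = 88.60

88.60


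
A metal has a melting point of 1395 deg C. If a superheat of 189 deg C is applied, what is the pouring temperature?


Formula: T_pour = T_melt + Superheat
T_pour = 1395 + 189 = 1584 deg C

Final answer: 1584 deg C


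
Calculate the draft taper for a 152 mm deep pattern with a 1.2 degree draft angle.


Formula: taper = depth * tan(draft_angle)
tan(1.2 deg) = 0.0209470
taper = 152 mm * 0.0209470 = 3.1839 mm

Answer: 3.1839 mm


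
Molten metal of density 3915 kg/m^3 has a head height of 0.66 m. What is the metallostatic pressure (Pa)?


Formula: P = rho * g * h
rho * g = 3915 * 9.81 = 38406.15 N/m^3
P = 38406.15 * 0.66 = 25348.0590 Pa

Answer: 25348.0590 Pa


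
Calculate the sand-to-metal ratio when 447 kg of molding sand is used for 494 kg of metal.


Formula: Sand-to-Metal Ratio = W_sand / W_metal
Ratio = 447 kg / 494 kg = 0.9049


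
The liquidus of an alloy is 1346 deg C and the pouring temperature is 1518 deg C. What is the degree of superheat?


Formula: Superheat = T_pour - T_melt
Superheat = 1518 - 1346 = 172 deg C

Answer: 172 deg C


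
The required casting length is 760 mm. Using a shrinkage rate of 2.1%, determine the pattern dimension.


Formula: L_pattern = L_casting * (1 + shrinkage_rate/100)
Shrinkage factor = 1 + 2.1/100 = 1.021
L_pattern = 760 mm * 1.021 = 775.9600 mm

775.9600 mm


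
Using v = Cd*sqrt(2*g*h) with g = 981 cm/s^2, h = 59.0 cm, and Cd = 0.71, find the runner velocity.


Formula: v = Cd * sqrt(2 * g * h)  (Torricelli with discharge coefficient)
2*g*h = 2 * 981 * 59.0 = 115758.0 cm^2/s^2
sqrt(115758.0) = 340.23227 cm/s
v = 0.71 * 340.23227 = 241.5649 cm/s

241.5649 cm/s


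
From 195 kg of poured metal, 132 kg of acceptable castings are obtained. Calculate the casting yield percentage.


Formula: Casting Yield = (W_good / W_total) * 100
Yield = (132 kg / 195 kg) * 100 = 67.6923%

Final answer: 67.6923%


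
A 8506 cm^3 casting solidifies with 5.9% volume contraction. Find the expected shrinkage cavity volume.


Formula: V_shrink = V_casting * shrinkage_pct / 100
V_shrink = 8506 cm^3 * 5.9 / 100 = 501.8540 cm^3

Final answer: 501.8540 cm^3


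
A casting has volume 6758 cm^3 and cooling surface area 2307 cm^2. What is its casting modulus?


Formula: Casting Modulus M = V / A
M = 6758 cm^3 / 2307 cm^2 = 2.9293 cm

2.9293 cm


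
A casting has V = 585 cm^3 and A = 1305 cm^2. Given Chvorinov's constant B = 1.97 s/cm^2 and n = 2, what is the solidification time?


Formula: t_s = B * (V/A)^n  (Chvorinov's rule, n=2)
Modulus M = V/A = 585/1305 = 0.448276 cm
M^2 = 0.448276^2 = 0.200951 cm^2
t_s = 1.97 * 0.200951 = 0.3959 s


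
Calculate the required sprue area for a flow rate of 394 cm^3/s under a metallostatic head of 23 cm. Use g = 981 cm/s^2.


Formula: v = sqrt(2*g*h), A = Q/v
Velocity: v = sqrt(2 * 981 * 23) = sqrt(45126) = 212.4288 cm/s
Sprue area: A = Q / v = 394 / 212.4288 = 1.8547 cm^2

Answer: 1.8547 cm^2


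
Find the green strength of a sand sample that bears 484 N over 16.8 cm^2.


Formula: Compressive Strength = Force / Area
Strength = 484 N / 16.8 cm^2 = 28.8095 N/cm^2


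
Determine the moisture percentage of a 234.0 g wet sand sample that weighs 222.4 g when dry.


Formula: MC = (W_wet - W_dry) / W_wet * 100
Water mass = 234.0 - 222.4 = 11.6 g
MC = 11.6 / 234.0 * 100 = 4.9573%

Final answer: 4.9573%


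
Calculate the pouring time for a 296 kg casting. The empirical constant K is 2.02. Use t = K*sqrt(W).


Formula: t = K * sqrt(W)
sqrt(W) = sqrt(296) = 17.20465
t = 2.02 * 17.20465 = 34.7534 s

Final answer: 34.7534 s


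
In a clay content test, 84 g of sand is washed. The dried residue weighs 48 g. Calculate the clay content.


Formula: Clay% = (W_total - W_washed) / W_total * 100
Clay mass = 84 - 48 = 36 g
Clay% = 36 / 84 * 100 = 42.8571%

Final answer: 42.8571%


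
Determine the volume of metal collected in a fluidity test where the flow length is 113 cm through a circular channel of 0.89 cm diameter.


Formula: V = pi * (d/2)^2 * L  (cylinder volume)
Radius = 0.89/2 = 0.445 cm
V = pi * 0.445^2 * 113 = 70.2989 cm^3

Answer: 70.2989 cm^3


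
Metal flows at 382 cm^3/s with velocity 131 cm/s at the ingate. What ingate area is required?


Formula: A_ingate = Q / v  (continuity equation)
A = 382 cm^3/s / 131 cm/s = 2.9160 cm^2

Final answer: 2.9160 cm^2


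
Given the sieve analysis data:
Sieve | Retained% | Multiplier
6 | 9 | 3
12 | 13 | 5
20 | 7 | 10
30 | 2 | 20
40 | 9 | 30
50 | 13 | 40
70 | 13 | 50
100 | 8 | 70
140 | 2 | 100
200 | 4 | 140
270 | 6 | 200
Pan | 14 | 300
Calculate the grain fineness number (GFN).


Formula: GFN = sum(pct * multiplier) / sum(pct)
sum(pct * multiplier) = 8362
sum(pct) = 100
GFN = 8362 / 100 = 83.62

Answer: 83.62


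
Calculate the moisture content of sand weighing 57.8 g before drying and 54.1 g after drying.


Formula: MC = (W_wet - W_dry) / W_wet * 100
Water mass = 57.8 - 54.1 = 3.7 g
MC = 3.7 / 57.8 * 100 = 6.4014%

Answer: 6.4014%


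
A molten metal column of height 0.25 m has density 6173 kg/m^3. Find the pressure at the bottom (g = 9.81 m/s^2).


Formula: P = rho * g * h
rho * g = 6173 * 9.81 = 60557.13 N/m^3
P = 60557.13 * 0.25 = 15139.2825 Pa


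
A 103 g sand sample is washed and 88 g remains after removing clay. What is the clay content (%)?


Formula: Clay% = (W_total - W_washed) / W_total * 100
Clay mass = 103 - 88 = 15 g
Clay% = 15 / 103 * 100 = 14.5631%


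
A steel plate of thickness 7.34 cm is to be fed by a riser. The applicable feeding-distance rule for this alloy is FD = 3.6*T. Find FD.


Formula: FD = 3.6 * T  (riser feeding-distance rule)
FD = 3.6 * 7.34 cm = 26.4240 cm

Final answer: 26.4240 cm


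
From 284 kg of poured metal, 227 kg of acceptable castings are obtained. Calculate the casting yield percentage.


Formula: Casting Yield = (W_good / W_total) * 100
Yield = (227 kg / 284 kg) * 100 = 79.9296%


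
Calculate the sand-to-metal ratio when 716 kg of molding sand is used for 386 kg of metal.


Formula: Sand-to-Metal Ratio = W_sand / W_metal
Ratio = 716 kg / 386 kg = 1.8549


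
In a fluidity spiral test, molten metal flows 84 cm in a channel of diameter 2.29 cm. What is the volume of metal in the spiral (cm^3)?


Formula: V = pi * (d/2)^2 * L  (cylinder volume)
Radius = 2.29/2 = 1.145 cm
V = pi * 1.145^2 * 84 = 345.9713 cm^3


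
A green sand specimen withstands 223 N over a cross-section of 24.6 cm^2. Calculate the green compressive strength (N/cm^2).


Formula: Compressive Strength = Force / Area
Strength = 223 N / 24.6 cm^2 = 9.0650 N/cm^2

Answer: 9.0650 N/cm^2


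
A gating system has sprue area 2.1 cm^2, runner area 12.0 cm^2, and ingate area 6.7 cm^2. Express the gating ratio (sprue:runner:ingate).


Sprue:Runner:Ingate = 1 : 12.0/2.1 : 6.7/2.1 = 1:5.71:3.19

Final answer: 1:5.71:3.19


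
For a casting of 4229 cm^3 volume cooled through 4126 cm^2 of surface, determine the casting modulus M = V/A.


Formula: Casting Modulus M = V / A
M = 4229 cm^3 / 4126 cm^2 = 1.0250 cm

1.0250 cm


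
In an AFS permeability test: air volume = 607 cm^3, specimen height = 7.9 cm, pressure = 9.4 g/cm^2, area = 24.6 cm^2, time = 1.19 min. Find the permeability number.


Formula: Permeability Number P = (V * H) / (p * A * t)
Numerator: V * H = 607 * 7.9 = 4795.3
Denominator: p * A * t = 9.4 * 24.6 * 1.19 = 275.1756
P = 4795.3 / 275.1756 = 17.4263

Answer: 17.4263


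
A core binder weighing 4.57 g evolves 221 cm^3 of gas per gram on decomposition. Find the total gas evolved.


Formula: V_gas = W_binder * gas_evolution_rate
V = 4.57 g * 221 cm^3/g = 1009.9700 cm^3

1009.9700 cm^3


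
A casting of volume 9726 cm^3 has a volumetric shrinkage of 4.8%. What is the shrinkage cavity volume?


Formula: V_shrink = V_casting * shrinkage_pct / 100
V_shrink = 9726 cm^3 * 4.8 / 100 = 466.8480 cm^3

Answer: 466.8480 cm^3


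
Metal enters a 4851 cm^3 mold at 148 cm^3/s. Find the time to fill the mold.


Formula: t_fill = V_mold / Q_flow
t = 4851 cm^3 / 148 cm^3/s = 32.7770 s


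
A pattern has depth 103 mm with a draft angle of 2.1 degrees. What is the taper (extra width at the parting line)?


Formula: taper = depth * tan(draft_angle)
tan(2.1 deg) = 0.0366683
taper = 103 mm * 0.0366683 = 3.7768 mm


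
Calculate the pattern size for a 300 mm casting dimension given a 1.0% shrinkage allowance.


Formula: L_pattern = L_casting * (1 + shrinkage_rate/100)
Shrinkage factor = 1 + 1.0/100 = 1.01
L_pattern = 300 mm * 1.01 = 303.0000 mm

303.0000 mm


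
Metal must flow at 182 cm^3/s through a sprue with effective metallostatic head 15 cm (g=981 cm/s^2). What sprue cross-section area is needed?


Formula: v = sqrt(2*g*h), A = Q/v
Velocity: v = sqrt(2 * 981 * 15) = sqrt(29430) = 171.5517 cm/s
Sprue area: A = Q / v = 182 / 171.5517 = 1.0609 cm^2

Final answer: 1.0609 cm^2


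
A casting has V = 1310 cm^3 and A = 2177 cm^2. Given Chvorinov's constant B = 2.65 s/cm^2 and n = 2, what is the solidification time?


Formula: t_s = B * (V/A)^n  (Chvorinov's rule, n=2)
Modulus M = V/A = 1310/2177 = 0.601746 cm
M^2 = 0.601746^2 = 0.362098 cm^2
t_s = 2.65 * 0.362098 = 0.9596 s

Final answer: 0.9596 s


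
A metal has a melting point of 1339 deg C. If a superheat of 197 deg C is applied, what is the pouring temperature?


Formula: T_pour = T_melt + Superheat
T_pour = 1339 + 197 = 1536 deg C

1536 deg C


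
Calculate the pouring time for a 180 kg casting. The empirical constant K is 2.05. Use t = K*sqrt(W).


Formula: t = K * sqrt(W)
sqrt(W) = sqrt(180) = 13.41641
t = 2.05 * 13.41641 = 27.5036 s


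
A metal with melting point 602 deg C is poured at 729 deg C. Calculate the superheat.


Formula: Superheat = T_pour - T_melt
Superheat = 729 - 602 = 127 deg C

Final answer: 127 deg C


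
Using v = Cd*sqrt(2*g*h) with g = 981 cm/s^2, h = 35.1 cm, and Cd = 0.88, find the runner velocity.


Formula: v = Cd * sqrt(2 * g * h)  (Torricelli with discharge coefficient)
2*g*h = 2 * 981 * 35.1 = 68866.2 cm^2/s^2
sqrt(68866.2) = 262.42370 cm/s
v = 0.88 * 262.42370 = 230.9329 cm/s

230.9329 cm/s


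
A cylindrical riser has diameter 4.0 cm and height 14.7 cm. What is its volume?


Formula: V = pi * (D/2)^2 * H  (cylinder volume)
Radius = D/2 = 4.0/2 = 2.0 cm
V = pi * 2.0^2 * 14.7 = 184.7256 cm^3

Answer: 184.7256 cm^3


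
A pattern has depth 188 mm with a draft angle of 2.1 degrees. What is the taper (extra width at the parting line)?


Formula: taper = depth * tan(draft_angle)
tan(2.1 deg) = 0.0366683
taper = 188 mm * 0.0366683 = 6.8936 mm

6.8936 mm


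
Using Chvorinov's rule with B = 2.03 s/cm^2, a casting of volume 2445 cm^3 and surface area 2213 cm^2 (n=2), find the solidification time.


Formula: t_s = B * (V/A)^n  (Chvorinov's rule, n=2)
Modulus M = V/A = 2445/2213 = 1.104835 cm
M^2 = 1.104835^2 = 1.220660 cm^2
t_s = 2.03 * 1.220660 = 2.4779 s

Final answer: 2.4779 s


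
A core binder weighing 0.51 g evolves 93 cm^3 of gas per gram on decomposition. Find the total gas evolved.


Formula: V_gas = W_binder * gas_evolution_rate
V = 0.51 g * 93 cm^3/g = 47.4300 cm^3

Final answer: 47.4300 cm^3


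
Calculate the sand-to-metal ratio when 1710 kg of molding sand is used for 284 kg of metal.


Formula: Sand-to-Metal Ratio = W_sand / W_metal
Ratio = 1710 kg / 284 kg = 6.0211

6.0211


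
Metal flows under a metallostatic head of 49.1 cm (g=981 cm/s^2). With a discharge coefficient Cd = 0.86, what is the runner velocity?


Formula: v = Cd * sqrt(2 * g * h)  (Torricelli with discharge coefficient)
2*g*h = 2 * 981 * 49.1 = 96334.2 cm^2/s^2
sqrt(96334.2) = 310.37751 cm/s
v = 0.86 * 310.37751 = 266.9247 cm/s


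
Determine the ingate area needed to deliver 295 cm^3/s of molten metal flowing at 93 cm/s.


Formula: A_ingate = Q / v  (continuity equation)
A = 295 cm^3/s / 93 cm/s = 3.1720 cm^2

3.1720 cm^2


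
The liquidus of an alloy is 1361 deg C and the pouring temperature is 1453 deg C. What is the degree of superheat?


Formula: Superheat = T_pour - T_melt
Superheat = 1453 - 1361 = 92 deg C

92 deg C


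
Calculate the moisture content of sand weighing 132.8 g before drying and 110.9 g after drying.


Formula: MC = (W_wet - W_dry) / W_wet * 100
Water mass = 132.8 - 110.9 = 21.9 g
MC = 21.9 / 132.8 * 100 = 16.4910%


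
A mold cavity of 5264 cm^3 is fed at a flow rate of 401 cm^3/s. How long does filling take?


Formula: t_fill = V_mold / Q_flow
t = 5264 cm^3 / 401 cm^3/s = 13.1272 s

Final answer: 13.1272 s


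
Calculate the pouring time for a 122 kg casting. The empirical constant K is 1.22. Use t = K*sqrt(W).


Formula: t = K * sqrt(W)
sqrt(W) = sqrt(122) = 11.04536
t = 1.22 * 11.04536 = 13.4753 s


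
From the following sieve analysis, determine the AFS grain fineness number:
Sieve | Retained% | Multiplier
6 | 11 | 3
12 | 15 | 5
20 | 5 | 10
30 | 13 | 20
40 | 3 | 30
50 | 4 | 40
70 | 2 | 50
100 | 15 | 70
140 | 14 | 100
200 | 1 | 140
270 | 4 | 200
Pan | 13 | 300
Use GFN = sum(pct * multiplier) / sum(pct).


Formula: GFN = sum(pct * multiplier) / sum(pct)
sum(pct * multiplier) = 8058
sum(pct) = 100
GFN = 8058 / 100 = 80.58

80.58


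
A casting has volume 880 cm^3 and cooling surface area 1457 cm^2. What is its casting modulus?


Formula: Casting Modulus M = V / A
M = 880 cm^3 / 1457 cm^2 = 0.6040 cm


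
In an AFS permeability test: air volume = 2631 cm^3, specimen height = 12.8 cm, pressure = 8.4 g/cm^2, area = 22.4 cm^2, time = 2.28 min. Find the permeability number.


Formula: Permeability Number P = (V * H) / (p * A * t)
Numerator: V * H = 2631 * 12.8 = 33676.8
Denominator: p * A * t = 8.4 * 22.4 * 2.28 = 429.0048
P = 33676.8 / 429.0048 = 78.4998


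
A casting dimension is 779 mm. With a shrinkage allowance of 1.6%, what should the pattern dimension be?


Formula: L_pattern = L_casting * (1 + shrinkage_rate/100)
Shrinkage factor = 1 + 1.6/100 = 1.016
L_pattern = 779 mm * 1.016 = 791.4640 mm


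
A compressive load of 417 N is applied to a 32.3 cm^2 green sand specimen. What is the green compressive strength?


Formula: Compressive Strength = Force / Area
Strength = 417 N / 32.3 cm^2 = 12.9102 N/cm^2

12.9102 N/cm^2


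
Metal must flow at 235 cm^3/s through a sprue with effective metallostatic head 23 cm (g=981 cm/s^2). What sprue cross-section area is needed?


Formula: v = sqrt(2*g*h), A = Q/v
Velocity: v = sqrt(2 * 981 * 23) = sqrt(45126) = 212.4288 cm/s
Sprue area: A = Q / v = 235 / 212.4288 = 1.1063 cm^2


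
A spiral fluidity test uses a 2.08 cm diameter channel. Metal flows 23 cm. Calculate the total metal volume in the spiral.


Formula: V = pi * (d/2)^2 * L  (cylinder volume)
Radius = 2.08/2 = 1.04 cm
V = pi * 1.04^2 * 23 = 78.1528 cm^3


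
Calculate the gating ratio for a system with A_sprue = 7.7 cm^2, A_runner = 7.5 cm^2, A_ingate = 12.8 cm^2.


Sprue:Runner:Ingate = 1 : 7.5/7.7 : 12.8/7.7 = 1:0.97:1.66

Final answer: 1:0.97:1.66


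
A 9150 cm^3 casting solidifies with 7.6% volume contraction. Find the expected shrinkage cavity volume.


Formula: V_shrink = V_casting * shrinkage_pct / 100
V_shrink = 9150 cm^3 * 7.6 / 100 = 695.4000 cm^3

Answer: 695.4000 cm^3


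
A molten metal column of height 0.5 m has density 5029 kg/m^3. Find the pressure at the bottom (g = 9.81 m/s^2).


Formula: P = rho * g * h
rho * g = 5029 * 9.81 = 49334.49 N/m^3
P = 49334.49 * 0.5 = 24667.2450 Pa

24667.2450 Pa


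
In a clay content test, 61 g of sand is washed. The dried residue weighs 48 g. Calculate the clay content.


Formula: Clay% = (W_total - W_washed) / W_total * 100
Clay mass = 61 - 48 = 13 g
Clay% = 13 / 61 * 100 = 21.3115%

Final answer: 21.3115%


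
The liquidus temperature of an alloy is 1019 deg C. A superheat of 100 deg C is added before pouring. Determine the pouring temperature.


Formula: T_pour = T_melt + Superheat
T_pour = 1019 + 100 = 1119 deg C

Final answer: 1119 deg C


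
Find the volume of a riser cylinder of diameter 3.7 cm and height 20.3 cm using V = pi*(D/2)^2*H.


Formula: V = pi * (D/2)^2 * H  (cylinder volume)
Radius = D/2 = 3.7/2 = 1.85 cm
V = pi * 1.85^2 * 20.3 = 218.2676 cm^3


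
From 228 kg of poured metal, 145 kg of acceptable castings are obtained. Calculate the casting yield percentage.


Formula: Casting Yield = (W_good / W_total) * 100
Yield = (145 kg / 228 kg) * 100 = 63.5965%

Final answer: 63.5965%


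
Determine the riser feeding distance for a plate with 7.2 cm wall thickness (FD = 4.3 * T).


Formula: FD = 4.3 * T  (riser feeding-distance rule)
FD = 4.3 * 7.2 cm = 30.9600 cm

30.9600 cm


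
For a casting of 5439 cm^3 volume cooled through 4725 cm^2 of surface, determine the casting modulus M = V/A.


Formula: Casting Modulus M = V / A
M = 5439 cm^3 / 4725 cm^2 = 1.1511 cm

1.1511 cm


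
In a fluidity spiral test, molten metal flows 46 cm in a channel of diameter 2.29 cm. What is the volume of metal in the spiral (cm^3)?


Formula: V = pi * (d/2)^2 * L  (cylinder volume)
Radius = 2.29/2 = 1.145 cm
V = pi * 1.145^2 * 46 = 189.4605 cm^3

Answer: 189.4605 cm^3


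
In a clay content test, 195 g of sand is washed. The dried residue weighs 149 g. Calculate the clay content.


Formula: Clay% = (W_total - W_washed) / W_total * 100
Clay mass = 195 - 149 = 46 g
Clay% = 46 / 195 * 100 = 23.5897%


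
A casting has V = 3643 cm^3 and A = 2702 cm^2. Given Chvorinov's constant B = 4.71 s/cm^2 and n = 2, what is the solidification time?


Formula: t_s = B * (V/A)^n  (Chvorinov's rule, n=2)
Modulus M = V/A = 3643/2702 = 1.348261 cm
M^2 = 1.348261^2 = 1.817808 cm^2
t_s = 4.71 * 1.817808 = 8.5619 s

Answer: 8.5619 s


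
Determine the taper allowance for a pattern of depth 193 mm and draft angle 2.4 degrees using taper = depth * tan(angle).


Formula: taper = depth * tan(draft_angle)
tan(2.4 deg) = 0.0419124
taper = 193 mm * 0.0419124 = 8.0891 mm

Final answer: 8.0891 mm


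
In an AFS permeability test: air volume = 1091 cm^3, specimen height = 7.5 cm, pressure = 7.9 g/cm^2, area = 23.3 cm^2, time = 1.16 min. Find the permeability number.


Formula: Permeability Number P = (V * H) / (p * A * t)
Numerator: V * H = 1091 * 7.5 = 8182.5
Denominator: p * A * t = 7.9 * 23.3 * 1.16 = 213.5212
P = 8182.5 / 213.5212 = 38.3217

Final answer: 38.3217


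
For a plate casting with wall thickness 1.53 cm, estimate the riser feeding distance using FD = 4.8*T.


Formula: FD = 4.8 * T  (riser feeding-distance rule)
FD = 4.8 * 1.53 cm = 7.3440 cm

Answer: 7.3440 cm


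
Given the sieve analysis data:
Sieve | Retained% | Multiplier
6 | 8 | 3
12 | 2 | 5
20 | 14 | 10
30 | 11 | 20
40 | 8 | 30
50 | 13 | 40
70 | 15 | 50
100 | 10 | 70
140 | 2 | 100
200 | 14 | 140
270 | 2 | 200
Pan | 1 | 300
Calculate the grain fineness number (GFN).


Formula: GFN = sum(pct * multiplier) / sum(pct)
sum(pct * multiplier) = 5464
sum(pct) = 100
GFN = 5464 / 100 = 54.64

Final answer: 54.64


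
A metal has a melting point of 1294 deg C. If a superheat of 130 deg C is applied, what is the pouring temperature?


Formula: T_pour = T_melt + Superheat
T_pour = 1294 + 130 = 1424 deg C


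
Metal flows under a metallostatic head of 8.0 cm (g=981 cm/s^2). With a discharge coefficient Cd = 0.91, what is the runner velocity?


Formula: v = Cd * sqrt(2 * g * h)  (Torricelli with discharge coefficient)
2*g*h = 2 * 981 * 8.0 = 15696.0 cm^2/s^2
sqrt(15696.0) = 125.28368 cm/s
v = 0.91 * 125.28368 = 114.0081 cm/s

Final answer: 114.0081 cm/s


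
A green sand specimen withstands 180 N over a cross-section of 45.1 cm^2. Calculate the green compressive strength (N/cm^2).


Formula: Compressive Strength = Force / Area
Strength = 180 N / 45.1 cm^2 = 3.9911 N/cm^2

Answer: 3.9911 N/cm^2


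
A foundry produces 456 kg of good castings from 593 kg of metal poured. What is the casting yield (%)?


Formula: Casting Yield = (W_good / W_total) * 100
Yield = (456 kg / 593 kg) * 100 = 76.8971%

Final answer: 76.8971%


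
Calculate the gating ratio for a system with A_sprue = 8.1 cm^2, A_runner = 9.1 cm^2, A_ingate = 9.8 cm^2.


Sprue:Runner:Ingate = 1 : 9.1/8.1 : 9.8/8.1 = 1:1.12:1.21


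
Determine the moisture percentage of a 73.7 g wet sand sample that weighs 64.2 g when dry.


Formula: MC = (W_wet - W_dry) / W_wet * 100
Water mass = 73.7 - 64.2 = 9.5 g
MC = 9.5 / 73.7 * 100 = 12.8901%

12.8901%


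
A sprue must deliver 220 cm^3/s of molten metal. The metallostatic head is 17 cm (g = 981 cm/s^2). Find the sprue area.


Formula: v = sqrt(2*g*h), A = Q/v
Velocity: v = sqrt(2 * 981 * 17) = sqrt(33354) = 182.6308 cm/s
Sprue area: A = Q / v = 220 / 182.6308 = 1.2046 cm^2


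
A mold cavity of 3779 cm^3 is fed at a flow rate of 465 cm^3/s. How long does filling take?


Formula: t_fill = V_mold / Q_flow
t = 3779 cm^3 / 465 cm^3/s = 8.1269 s


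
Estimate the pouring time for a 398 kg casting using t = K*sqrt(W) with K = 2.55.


Formula: t = K * sqrt(W)
sqrt(W) = sqrt(398) = 19.94994
t = 2.55 * 19.94994 = 50.8723 s

Final answer: 50.8723 s


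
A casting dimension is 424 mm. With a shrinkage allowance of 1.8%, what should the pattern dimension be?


Formula: L_pattern = L_casting * (1 + shrinkage_rate/100)
Shrinkage factor = 1 + 1.8/100 = 1.018
L_pattern = 424 mm * 1.018 = 431.6320 mm

Final answer: 431.6320 mm


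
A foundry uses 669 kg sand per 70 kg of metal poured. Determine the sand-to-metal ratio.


Formula: Sand-to-Metal Ratio = W_sand / W_metal
Ratio = 669 kg / 70 kg = 9.5571

Final answer: 9.5571


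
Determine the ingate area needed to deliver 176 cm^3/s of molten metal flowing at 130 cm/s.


Formula: A_ingate = Q / v  (continuity equation)
A = 176 cm^3/s / 130 cm/s = 1.3538 cm^2

Answer: 1.3538 cm^2


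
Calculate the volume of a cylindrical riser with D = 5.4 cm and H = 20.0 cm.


Formula: V = pi * (D/2)^2 * H  (cylinder volume)
Radius = D/2 = 5.4/2 = 2.7 cm
V = pi * 2.7^2 * 20.0 = 458.0442 cm^3


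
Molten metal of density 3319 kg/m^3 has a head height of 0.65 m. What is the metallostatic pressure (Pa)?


Formula: P = rho * g * h
rho * g = 3319 * 9.81 = 32559.39 N/m^3
P = 32559.39 * 0.65 = 21163.6035 Pa


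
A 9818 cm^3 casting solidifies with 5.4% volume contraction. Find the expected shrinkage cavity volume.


Formula: V_shrink = V_casting * shrinkage_pct / 100
V_shrink = 9818 cm^3 * 5.4 / 100 = 530.1720 cm^3


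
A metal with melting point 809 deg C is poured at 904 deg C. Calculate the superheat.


Formula: Superheat = T_pour - T_melt
Superheat = 904 - 809 = 95 deg C


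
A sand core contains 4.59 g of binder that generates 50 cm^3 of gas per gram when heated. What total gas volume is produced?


Formula: V_gas = W_binder * gas_evolution_rate
V = 4.59 g * 50 cm^3/g = 229.5000 cm^3


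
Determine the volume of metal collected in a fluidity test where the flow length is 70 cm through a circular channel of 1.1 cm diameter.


Formula: V = pi * (d/2)^2 * L  (cylinder volume)
Radius = 1.1/2 = 0.55 cm
V = pi * 0.55^2 * 70 = 66.5232 cm^3

Answer: 66.5232 cm^3


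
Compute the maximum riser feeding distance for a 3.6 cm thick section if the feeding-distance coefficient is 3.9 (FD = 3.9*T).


Formula: FD = 3.9 * T  (riser feeding-distance rule)
FD = 3.9 * 3.6 cm = 14.0400 cm


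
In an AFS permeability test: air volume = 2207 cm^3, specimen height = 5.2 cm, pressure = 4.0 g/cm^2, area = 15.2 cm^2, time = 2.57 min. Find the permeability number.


Formula: Permeability Number P = (V * H) / (p * A * t)
Numerator: V * H = 2207 * 5.2 = 11476.4
Denominator: p * A * t = 4.0 * 15.2 * 2.57 = 156.256
P = 11476.4 / 156.256 = 73.4461

73.4461


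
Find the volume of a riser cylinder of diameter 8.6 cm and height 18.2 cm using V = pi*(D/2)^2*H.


Formula: V = pi * (D/2)^2 * H  (cylinder volume)
Radius = D/2 = 8.6/2 = 4.3 cm
V = pi * 4.3^2 * 18.2 = 1057.2025 cm^3

Final answer: 1057.2025 cm^3


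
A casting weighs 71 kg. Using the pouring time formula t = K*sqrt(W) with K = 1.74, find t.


Formula: t = K * sqrt(W)
sqrt(W) = sqrt(71) = 8.42615
t = 1.74 * 8.42615 = 14.6615 s

Answer: 14.6615 s


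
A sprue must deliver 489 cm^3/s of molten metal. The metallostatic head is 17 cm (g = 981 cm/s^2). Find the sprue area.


Formula: v = sqrt(2*g*h), A = Q/v
Velocity: v = sqrt(2 * 981 * 17) = sqrt(33354) = 182.6308 cm/s
Sprue area: A = Q / v = 489 / 182.6308 = 2.6775 cm^2


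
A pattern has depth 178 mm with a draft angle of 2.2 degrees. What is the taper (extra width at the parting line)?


Formula: taper = depth * tan(draft_angle)
tan(2.2 deg) = 0.0384161
taper = 178 mm * 0.0384161 = 6.8381 mm

6.8381 mm


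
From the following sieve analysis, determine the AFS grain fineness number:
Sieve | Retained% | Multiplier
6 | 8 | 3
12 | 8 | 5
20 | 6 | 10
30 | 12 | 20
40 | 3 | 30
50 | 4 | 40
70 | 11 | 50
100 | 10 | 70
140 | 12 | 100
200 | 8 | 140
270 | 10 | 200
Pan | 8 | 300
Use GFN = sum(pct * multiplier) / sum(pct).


Formula: GFN = sum(pct * multiplier) / sum(pct)
sum(pct * multiplier) = 8584
sum(pct) = 100
GFN = 8584 / 100 = 85.84

85.84


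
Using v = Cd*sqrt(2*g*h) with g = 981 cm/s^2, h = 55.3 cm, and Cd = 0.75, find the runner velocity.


Formula: v = Cd * sqrt(2 * g * h)  (Torricelli with discharge coefficient)
2*g*h = 2 * 981 * 55.3 = 108498.6 cm^2/s^2
sqrt(108498.6) = 329.39126 cm/s
v = 0.75 * 329.39126 = 247.0434 cm/s

Final answer: 247.0434 cm/s


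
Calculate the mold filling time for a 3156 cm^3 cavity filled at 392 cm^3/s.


Formula: t_fill = V_mold / Q_flow
t = 3156 cm^3 / 392 cm^3/s = 8.0510 s

Answer: 8.0510 s


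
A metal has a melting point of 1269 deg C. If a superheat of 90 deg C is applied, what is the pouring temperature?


Formula: T_pour = T_melt + Superheat
T_pour = 1269 + 90 = 1359 deg C

Final answer: 1359 deg C


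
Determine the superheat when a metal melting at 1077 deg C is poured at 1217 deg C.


Formula: Superheat = T_pour - T_melt
Superheat = 1217 - 1077 = 140 deg C

140 deg C


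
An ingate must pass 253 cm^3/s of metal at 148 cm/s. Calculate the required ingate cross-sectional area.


Formula: A_ingate = Q / v  (continuity equation)
A = 253 cm^3/s / 148 cm/s = 1.7095 cm^2


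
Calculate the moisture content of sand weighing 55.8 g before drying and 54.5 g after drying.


Formula: MC = (W_wet - W_dry) / W_wet * 100
Water mass = 55.8 - 54.5 = 1.3 g
MC = 1.3 / 55.8 * 100 = 2.3297%

2.3297%


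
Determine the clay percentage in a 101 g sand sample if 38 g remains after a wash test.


Formula: Clay% = (W_total - W_washed) / W_total * 100
Clay mass = 101 - 38 = 63 g
Clay% = 63 / 101 * 100 = 62.3762%

62.3762%


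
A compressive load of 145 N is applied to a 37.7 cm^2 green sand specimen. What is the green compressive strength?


Formula: Compressive Strength = Force / Area
Strength = 145 N / 37.7 cm^2 = 3.8462 N/cm^2

Final answer: 3.8462 N/cm^2


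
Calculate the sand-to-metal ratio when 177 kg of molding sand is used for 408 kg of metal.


Formula: Sand-to-Metal Ratio = W_sand / W_metal
Ratio = 177 kg / 408 kg = 0.4338

Answer: 0.4338


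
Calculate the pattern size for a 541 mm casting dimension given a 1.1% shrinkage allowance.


Formula: L_pattern = L_casting * (1 + shrinkage_rate/100)
Shrinkage factor = 1 + 1.1/100 = 1.011
L_pattern = 541 mm * 1.011 = 546.9510 mm

Answer: 546.9510 mm


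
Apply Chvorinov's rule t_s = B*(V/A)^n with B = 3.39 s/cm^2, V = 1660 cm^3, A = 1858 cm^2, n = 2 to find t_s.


Formula: t_s = B * (V/A)^n  (Chvorinov's rule, n=2)
Modulus M = V/A = 1660/1858 = 0.893434 cm
M^2 = 0.893434^2 = 0.798224 cm^2
t_s = 3.39 * 0.798224 = 2.7060 s

2.7060 s


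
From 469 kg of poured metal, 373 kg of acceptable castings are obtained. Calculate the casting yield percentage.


Formula: Casting Yield = (W_good / W_total) * 100
Yield = (373 kg / 469 kg) * 100 = 79.5309%

79.5309%


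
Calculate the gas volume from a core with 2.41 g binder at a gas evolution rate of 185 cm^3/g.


Formula: V_gas = W_binder * gas_evolution_rate
V = 2.41 g * 185 cm^3/g = 445.8500 cm^3

445.8500 cm^3


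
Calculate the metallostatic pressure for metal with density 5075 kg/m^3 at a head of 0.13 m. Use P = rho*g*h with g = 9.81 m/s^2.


Formula: P = rho * g * h
rho * g = 5075 * 9.81 = 49785.75 N/m^3
P = 49785.75 * 0.13 = 6472.1475 Pa

Final answer: 6472.1475 Pa


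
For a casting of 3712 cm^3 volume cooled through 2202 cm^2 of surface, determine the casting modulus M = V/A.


Formula: Casting Modulus M = V / A
M = 3712 cm^3 / 2202 cm^2 = 1.6857 cm


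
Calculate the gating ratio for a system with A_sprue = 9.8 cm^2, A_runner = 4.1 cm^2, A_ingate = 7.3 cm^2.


Sprue:Runner:Ingate = 1 : 4.1/9.8 : 7.3/9.8 = 1:0.42:0.74

Final answer: 1:0.42:0.74


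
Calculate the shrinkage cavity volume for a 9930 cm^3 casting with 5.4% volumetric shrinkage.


Formula: V_shrink = V_casting * shrinkage_pct / 100
V_shrink = 9930 cm^3 * 5.4 / 100 = 536.2200 cm^3

Answer: 536.2200 cm^3


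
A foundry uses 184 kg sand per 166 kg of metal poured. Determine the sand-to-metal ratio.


Formula: Sand-to-Metal Ratio = W_sand / W_metal
Ratio = 184 kg / 166 kg = 1.1084

Final answer: 1.1084


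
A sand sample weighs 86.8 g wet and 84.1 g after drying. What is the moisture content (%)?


Formula: MC = (W_wet - W_dry) / W_wet * 100
Water mass = 86.8 - 84.1 = 2.7 g
MC = 2.7 / 86.8 * 100 = 3.1106%

Final answer: 3.1106%


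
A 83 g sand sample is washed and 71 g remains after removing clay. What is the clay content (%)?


Formula: Clay% = (W_total - W_washed) / W_total * 100
Clay mass = 83 - 71 = 12 g
Clay% = 12 / 83 * 100 = 14.4578%

Answer: 14.4578%


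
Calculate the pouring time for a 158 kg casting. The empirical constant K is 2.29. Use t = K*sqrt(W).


Formula: t = K * sqrt(W)
sqrt(W) = sqrt(158) = 12.56981
t = 2.29 * 12.56981 = 28.7849 s

28.7849 s
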